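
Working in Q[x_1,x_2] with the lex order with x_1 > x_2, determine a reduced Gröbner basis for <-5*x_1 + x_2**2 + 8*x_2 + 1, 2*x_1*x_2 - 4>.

G = {x_1 - 1/5*x_2**2 - 8/5*x_2 - 1/5, x_2**3 + 8*x_2**2 + x_2 - 10}

f_1 = -5*x_1 + x_2**2 + 8*x_2 + 1, LT = x_1.
f_2 = 2*x_1*x_2 - 4, LT = x_1*x_2.

S(f_1,f_2): lcm = x_1*x_2. S = -1/5*x_2**3 - 8/5*x_2**2 - 1/5*x_2 + 2.
  leading term x_2**3: no divisor's leading term divides it; move -1/5*x_2**3 to the remainder.
  leading term x_2**2: no divisor's leading term divides it; move -8/5*x_2**2 to the remainder.
  leading term x_2: no divisor's leading term divides it; move -1/5*x_2 to the remainder.
  leading term 1: no divisor's leading term divides it; move 2 to the remainder.
  remainder -1/5*x_2**3 - 8/5*x_2**2 - 1/5*x_2 + 2 ≠ 0; add g_3 = -1/5*x_2**3 - 8/5*x_2**2 - 1/5*x_2 + 2 to the basis.

The other S-polynomials (S(f_1,g_3), S(f_2,g_3)) all reduce to 0 modulo the current basis, so we have a Gröbner basis.
Inter-reduce: drop elements whose leading term is divisible by another's, tail-reduce, and make monic.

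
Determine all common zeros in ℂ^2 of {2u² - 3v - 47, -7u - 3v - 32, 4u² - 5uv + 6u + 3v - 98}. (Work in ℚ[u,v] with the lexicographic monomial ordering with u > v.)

{(-5, 1)}

Compute a lex Gröbner basis by Buchberger's algorithm.
f_1 = 2u² - 3v - 47, LT = u².
f_2 = -7u - 3v - 32, LT = u.
f_3 = 4u² - 5uv + 6u + 3v - 98, LT = u².

S(f_1,f_2): lcm = u². S = -3/7uv - 32/7u - 3/2v - 47/2.
  leading term uv: subtract (3/49v)·f_2 from -3/7uv - 32/7u - 3/2v - 47/2 → -32/7u + 9/49v² + 45/98v - 47/2
  leading term u: subtract (32/49)·f_2 from -32/7u + 9/49v² + 45/98v - 47/2 → 9/49v² + 237/98v - 255/98
  leading term v²: no divisor's leading term divides it; move 9/49v² to the remainder.
  leading term v: no divisor's leading term divides it; move 237/98v to the remainder.
  leading term 1: no divisor's leading term divides it; move -255/98 to the remainder.
  remainder 9/49v² + 237/98v - 255/98 ≠ 0; add h_4 = 9/49v² + 237/98v - 255/98 to the basis.

S(f_1,f_3): lcm = u². S = 5/4uv - 3/2u - 9/4v + 1.
  leading term uv: subtract (-5/28v)·f_2 from 5/4uv - 3/2u - 9/4v + 1 → -3/2u - 15/28v² - 223/28v + 1
  leading term u: subtract (3/14)·f_2 from -3/2u - 15/28v² - 223/28v + 1 → -15/28v² - 205/28v + 55/7
  leading term v²: subtract (-35/12)·h_4 from -15/28v² - 205/28v + 55/7 → -15/56v + 15/56
  leading term v: no divisor's leading term divides it; move -15/56v to the remainder.
  leading term 1: no divisor's leading term divides it; move 15/56 to the remainder.
  remainder -15/56v + 15/56 ≠ 0; add h_5 = -15/56v + 15/56 to the basis.

S(f_2,f_3): lcm = u². S = 47/28uv + 43/14u - ¾v + 49/2.
  leading term uv: subtract (-47/196v)·f_2 from 47/28uv + 43/14u - ¾v + 49/2 → 43/14u - 141/196v² - 1651/196v + 49/2
  leading term u: subtract (-43/98)·f_2 from 43/14u - 141/196v² - 1651/196v + 49/2 → -141/196v² - 1909/196v + 1025/98
  leading term v²: subtract (-47/12)·h_4 from -141/196v² - 1909/196v + 1025/98 → -15/56v + 15/56
  leading term v: subtract (1)·h_5 from -15/56v + 15/56 → 0
  remainder 0.

S(f_1,h_4): leading monomials are coprime, so the S-polynomial reduces to 0 (Buchberger's first criterion).
S(f_2,h_4): leading monomials are coprime, so the S-polynomial reduces to 0 (Buchberger's first criterion).
S(f_3,h_4): leading monomials are coprime, so the S-polynomial reduces to 0 (Buchberger's first criterion).
S(f_1,h_5): leading monomials are coprime, so the S-polynomial reduces to 0 (Buchberger's first criterion).
S(f_2,h_5): leading monomials are coprime, so the S-polynomial reduces to 0 (Buchberger's first criterion).
S(f_3,h_5): leading monomials are coprime, so the S-polynomial reduces to 0 (Buchberger's first criterion).
S(h_4,h_5): lcm = v². S = 85/6v - 85/6.
  leading term v: subtract (-476/9)·h_5 from 85/6v - 85/6 → 0
  remainder 0.

Every S-polynomial of the final basis reduces to 0, so we have a Gröbner basis.
Inter-reduce: drop elements whose leading term is divisible by another's, tail-reduce, and make monic.
Reduced Gröbner basis: {u + 5, v - 1}.

A lex Gröbner basis eliminates variables successively. Here v - 1 depends only on v, with roots {1}; lifting each root through the earlier basis elements recovers the full solutions.
  v = 1: the earlier basis element becomes u + 5 = 0, giving u = -5 — point (-5, 1).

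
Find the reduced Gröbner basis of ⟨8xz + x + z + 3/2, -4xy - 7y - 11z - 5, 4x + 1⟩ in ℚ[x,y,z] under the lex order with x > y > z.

f_1 = 8xz + x + z + 3/2, LT = xz.
f_2 = -4xy - 7y - 11z - 5, LT = xy.
f_3 = 4x + 1, LT = x.

S(f_1,f_2): lcm = xyz. S = ⅛xy - 13/8yz + 3/16y - 11/4z² - 5/4z.
  leading term xy: subtract (-1/32)·f_2 from ⅛xy - 13/8yz + 3/16y - 11/4z² - 5/4z → -13/8yz - 1/32y - 11/4z² - 51/32z - 5/32
  leading term yz: no divisor's leading term divides it; move -13/8yz to the remainder.
  leading term y: no divisor's leading term divides it; move -1/32y to the remainder.
  leading term z²: no divisor's leading term divides it; move -11/4z² to the remainder.
  leading term z: no divisor's leading term divides it; move -51/32z to the remainder.
  leading term 1: no divisor's leading term divides it; move -5/32 to the remainder.
  remainder -13/8yz - 1/32y - 11/4z² - 51/32z - 5/32 ≠ 0; add g_4 = -13/8yz - 1/32y - 11/4z² - 51/32z - 5/32 to the basis.

S(f_1,f_3): lcm = xz. S = ⅛x - ⅛z + 3/16.
  leading term x: subtract (1/32)·f_3 from ⅛x - ⅛z + 3/16 → -⅛z + 5/32
  leading term z: no divisor's leading term divides it; move -⅛z to the remainder.
  leading term 1: no divisor's leading term divides it; move 5/32 to the remainder.
  remainder -⅛z + 5/32 ≠ 0; add g_5 = -⅛z + 5/32 to the basis.

S(f_2,f_3): lcm = xy. S = 3/2y + 11/4z + 5/4.
  leading term y: no divisor's leading term divides it; move 3/2y to the remainder.
  leading term z: subtract (-22)·g_5 from 11/4z + 5/4 → 75/16
  leading term 1: no divisor's leading term divides it; move 75/16 to the remainder.
  remainder 3/2y + 75/16 ≠ 0; add g_6 = 3/2y + 75/16 to the basis.

The other S-polynomials (S(f_1,g_4), S(f_2,g_4), S(f_3,g_4), S(f_1,g_5), S(f_2,g_5), S(f_3,g_5), S(g_4,g_5), S(f_1,g_6), S(f_2,g_6), S(f_3,g_6), S(g_4,g_6), S(g_5,g_6)) all reduce to 0 modulo the current basis, so we have a Gröbner basis.
Inter-reduce: drop elements whose leading term is divisible by another's, tail-reduce, and make monic.

G = {x + ¼, y + 25/8, z - 5/4}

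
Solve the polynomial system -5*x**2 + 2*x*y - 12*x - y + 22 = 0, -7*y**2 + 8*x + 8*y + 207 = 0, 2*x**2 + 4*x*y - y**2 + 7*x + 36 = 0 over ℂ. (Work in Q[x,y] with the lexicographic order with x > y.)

{(1, -5)}

Compute a lex Gröbner basis by Buchberger's algorithm.
f_1 = -5*x**2 + 2*x*y - 12*x - y + 22, LT = x**2.
f_2 = 8*x - 7*y**2 + 8*y + 207, LT = x.
f_3 = 2*x**2 + 4*x*y + 7*x - y**2 + 36, LT = x**2.

S(f_1,f_2): lcm = x**2. S = 7/8*x*y**2 - 7/5*x*y - 939/40*x + 1/5*y - 22/5.
  leading term x*y**2: subtract (7/64*y**2)·f_2 from 7/8*x*y**2 - 7/5*x*y - 939/40*x + 1/5*y - 22/5 → -7/5*x*y - 939/40*x + 49/64*y**4 - 7/8*y**3 - 1449/64*y**2 + 1/5*y - 22/5
  leading term x*y: subtract (-7/40*y)·f_2 from -7/5*x*y - 939/40*x + 49/64*y**4 - 7/8*y**3 - 1449/64*y**2 + 1/5*y - 22/5 → -939/40*x + 49/64*y**4 - 21/10*y**3 - 6797/320*y**2 + 1457/40*y - 22/5
  leading term x: subtract (-939/320)·f_2 from -939/40*x + 49/64*y**4 - 21/10*y**3 - 6797/320*y**2 + 1457/40*y - 22/5 → 49/64*y**4 - 21/10*y**3 - 1337/32*y**2 + 599/10*y + 38593/64
  leading term y**4: no divisor's leading term divides it; move 49/64*y**4 to the remainder.
  leading term y**3: no divisor's leading term divides it; move -21/10*y**3 to the remainder.
  leading term y**2: no divisor's leading term divides it; move -1337/32*y**2 to the remainder.
  leading term y: no divisor's leading term divides it; move 599/10*y to the remainder.
  leading term 1: no divisor's leading term divides it; move 38593/64 to the remainder.
  remainder 49/64*y**4 - 21/10*y**3 - 1337/32*y**2 + 599/10*y + 38593/64 ≠ 0; add h_4 = 49/64*y**4 - 21/10*y**3 - 1337/32*y**2 + 599/10*y + 38593/64 to the basis.

S(f_1,f_3): lcm = x**2. S = -12/5*x*y - 11/10*x + 1/2*y**2 + 1/5*y - 112/5.
  leading term x*y: subtract (-3/10*y)·f_2 from -12/5*x*y - 11/10*x + 1/2*y**2 + 1/5*y - 112/5 → -11/10*x - 21/10*y**3 + 29/10*y**2 + 623/10*y - 112/5
  leading term x: subtract (-11/80)·f_2 from -11/10*x - 21/10*y**3 + 29/10*y**2 + 623/10*y - 112/5 → -21/10*y**3 + 31/16*y**2 + 317/5*y + 97/16
  leading term y**3: no divisor's leading term divides it; move -21/10*y**3 to the remainder.
  leading term y**2: no divisor's leading term divides it; move 31/16*y**2 to the remainder.
  leading term y: no divisor's leading term divides it; move 317/5*y to the remainder.
  leading term 1: no divisor's leading term divides it; move 97/16 to the remainder.
  remainder -21/10*y**3 + 31/16*y**2 + 317/5*y + 97/16 ≠ 0; add h_5 = -21/10*y**3 + 31/16*y**2 + 317/5*y + 97/16 to the basis.

S(h_4,h_5): lcm = y**4. S = -1529/840*y**3 - 512/21*y**2 + 477007/5880*y + 38593/49.
  leading term y**3: subtract (1529/1764)·h_5 from -1529/840*y**3 - 512/21*y**2 + 477007/5880*y + 38593/49 → -735527/28224*y**2 + 92327/3528*y + 3154465/4032
  leading term y**2: no divisor's leading term divides it; move -735527/28224*y**2 to the remainder.
  leading term y: no divisor's leading term divides it; move 92327/3528*y to the remainder.
  leading term 1: no divisor's leading term divides it; move 3154465/4032 to the remainder.
  remainder -735527/28224*y**2 + 92327/3528*y + 3154465/4032 ≠ 0; add h_6 = -735527/28224*y**2 + 92327/3528*y + 3154465/4032 to the basis.

S(h_4,h_6): lcm = y**4. S = -44759032/25743445*y**3 - 126402529/5148689*y**2 + 19168/245*y + 38593/49.
  leading term y**3: subtract (89518064/108122469)·h_5 from -44759032/25743445*y**3 - 126402529/5148689*y**2 + 19168/245*y + 38593/49 → -2827894358/108122469*y**2 + 397671952/15446067*y + 84615877270/108122469
  leading term y**2: subtract (542955716736/540999967729)·h_6 from -2827894358/108122469*y**2 + 397671952/15446067*y + 84615877270/108122469 → -13746271419200/26508998418721*y - 68731357096000/26508998418721
  leading term y: no divisor's leading term divides it; move -13746271419200/26508998418721*y to the remainder.
  leading term 1: no divisor's leading term divides it; move -68731357096000/26508998418721 to the remainder.
  remainder -13746271419200/26508998418721*y - 68731357096000/26508998418721 ≠ 0; add h_7 = -13746271419200/26508998418721*y - 68731357096000/26508998418721 to the basis.

The other S-polynomials (S(f_2,f_3), S(f_1,h_4), S(f_2,h_4), S(f_3,h_4), S(f_1,h_5), S(f_2,h_5), S(f_3,h_5), S(f_1,h_6), S(f_2,h_6), S(f_3,h_6), S(h_5,h_6), S(f_1,h_7), S(f_2,h_7), S(f_3,h_7), S(h_4,h_7), S(h_5,h_7), S(h_6,h_7)) all reduce to 0 modulo the current basis, so we have a Gröbner basis.
Inter-reduce: drop elements whose leading term is divisible by another's, tail-reduce, and make monic.
Reduced Gröbner basis: {x - 1, y + 5}.

The lex basis is triangular: the last element involves only y. Solving y + 5 = 0 gives y ∈ {-5}; substituting each value into the earlier elements determines the remaining variables.
  y = -5: the earlier basis element becomes x - 1 = 0, giving x = 1 — point (1, -5).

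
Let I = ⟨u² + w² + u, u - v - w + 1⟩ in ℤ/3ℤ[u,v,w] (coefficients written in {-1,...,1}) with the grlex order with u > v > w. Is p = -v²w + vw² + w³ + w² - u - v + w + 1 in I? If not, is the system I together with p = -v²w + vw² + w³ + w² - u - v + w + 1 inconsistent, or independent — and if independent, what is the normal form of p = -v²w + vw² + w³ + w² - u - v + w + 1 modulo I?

-v²w + vw² + w³ + w² - u - v + w + 1 is independent of I; its normal form modulo I is -vw + v - 1.

First compute the reduced Gröbner basis of I by Buchberger's algorithm.
f_1 = u² + w² + u, LT = u².
f_2 = u - v - w + 1, LT = u.

S(f_1,f_2): lcm = u². S = uv + uw + w².
  reduce S modulo (f_1, f_2):
  remainder v² - vw - w² - v - w ≠ 0; add h_3 = v² - vw - w² - v - w to the basis.

The other S-polynomials (S(f_1,h_3), S(f_2,h_3)) all reduce to 0 modulo the current basis, so we have a Gröbner basis.
Inter-reduce: drop elements whose leading term is divisible by another's, tail-reduce, and make monic.
Reduced Gröbner basis: {v² - vw - w² - v - w, u - v - w + 1}.
Label its elements g_1 = v² - vw - w² - v - w, g_2 = u - v - w + 1.

Reduce p = -v²w + vw² + w³ + w² - u - v + w + 1 modulo G:
  leading term v²w: subtract (-w)·g_1 from -v²w + vw² + w³ + w² - u - v + w + 1 → -vw - u - v + w + 1
  leading term vw: no divisor's leading term divides it; move -vw to the remainder.
  leading term u: subtract (-1)·g_2 from -u - v + w + 1 → v - 1
  leading term v: no divisor's leading term divides it; move v to the remainder.
  leading term 1: no divisor's leading term divides it; move -1 to the remainder.
  normal form = -vw + v - 1.
The normal form is nonzero, so p ∉ I. Since p minus its normal form lies in I, I + (p) = I + (r) where r = -vw + v - 1; decide whether this ideal is the whole ring.
Run Buchberger on G together with r (pairs among the g_i already reduce to 0 since G is a Gröbner basis):
g_1 = v² - vw - w² - v - w, LT = v².
g_2 = u - v - w + 1, LT = u.
r = -vw + v - 1, LT = vw.

S(g_1,r): lcm = v²w. S = -vw² - w³ + v² - vw - w² - v.
  reduce S modulo (g_1, g_2, r):
  remainder -w³ - v - w + 1 ≠ 0; add m_4 = -w³ - v - w + 1 to the basis.

The other S-polynomials (S(g_1,g_2), S(g_2,r), S(g_1,m_4), S(g_2,m_4), S(r,m_4)) all reduce to 0 modulo the current basis, so we have a Gröbner basis.
Inter-reduce: drop elements whose leading term is divisible by another's, tail-reduce, and make monic.
Reduced Gröbner basis: {w³ + v + w - 1, v² - w² + v - w + 1, vw - v + 1, u - v - w + 1}.
The reduced Gröbner basis of I + (p) is {w³ + v + w - 1, v² - w² + v - w + 1, vw - v + 1, u - v - w + 1} ≠ {1}, a proper ideal, so the enlarged system stays consistent: p is independent of I, with normal form -vw + v - 1.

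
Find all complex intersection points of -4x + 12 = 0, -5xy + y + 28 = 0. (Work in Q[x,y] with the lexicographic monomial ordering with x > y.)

{(3, 2)}

Compute a lex Gröbner basis by Buchberger's algorithm.
f_1 = -4x + 12, LT = x.
f_2 = -5xy + y + 28, LT = xy.

S(f_1,f_2): lcm = xy. S = -\tfrac{14}{5}y + \tfrac{28}{5}.
  leading term y: no divisor's leading term divides it; move -\tfrac{14}{5}y to the remainder.
  leading term 1: no divisor's leading term divides it; move \tfrac{28}{5} to the remainder.
  remainder -\tfrac{14}{5}y + \tfrac{28}{5} ≠ 0; add h_3 = -\tfrac{14}{5}y + \tfrac{28}{5} to the basis.

The other S-polynomials (S(f_1,h_3), S(f_2,h_3)) all reduce to 0 modulo the current basis, so we have a Gröbner basis.
Inter-reduce: drop elements whose leading term is divisible by another's, tail-reduce, and make monic.
Reduced Gröbner basis: {x - 3, y - 2}.

The lex basis is triangular: the last element involves only y. Solving y - 2 = 0 gives y ∈ {2}; substituting each value into the earlier elements determines the remaining variables.
  y = 2: the earlier basis element becomes x - 3 = 0, giving x = 3 — point (3, 2).
Check: every point annihilates each of the original generators.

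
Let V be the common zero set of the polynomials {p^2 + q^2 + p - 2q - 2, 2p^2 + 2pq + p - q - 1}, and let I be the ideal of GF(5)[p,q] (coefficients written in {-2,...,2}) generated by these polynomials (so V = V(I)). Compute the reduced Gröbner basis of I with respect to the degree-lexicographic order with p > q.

G = {q^3 - 2q^2 - p - 2, p^2 + q^2 + p - 2q - 2, pq - q^2 + 2p - q - 1}

This is the nonlinear analogue of row-reducing a linear system.

f_1 = p^2 + q^2 + p - 2q - 2, LT = p^2.
f_2 = 2p^2 + 2pq + p - q - 1, LT = p^2.

S(f_1,f_2): lcm = p^2. S = -pq + q^2 - 2p + q + 1.
  leading term pq: no divisor's leading term divides it; move -pq to the remainder.
  leading term q^2: no divisor's leading term divides it; move q^2 to the remainder.
  leading term p: no divisor's leading term divides it; move -2p to the remainder.
  leading term q: no divisor's leading term divides it; move q to the remainder.
  leading term 1: no divisor's leading term divides it; move 1 to the remainder.
  remainder -pq + q^2 - 2p + q + 1 ≠ 0; add g_3 = -pq + q^2 - 2p + q + 1 to the basis.

S(f_1,g_3): lcm = p^2q. S = pq^2 + q^3 - 2p^2 + 2pq - 2q^2 + p - 2q.
  leading term pq^2: subtract (-q)·g_3 from pq^2 + q^3 - 2p^2 + 2pq - 2q^2 + p - 2q → 2q^3 - 2p^2 - q^2 + p - q
  leading term q^3: no divisor's leading term divides it; move 2q^3 to the remainder.
  leading term p^2: subtract (-2)·f_1 from -2p^2 - q^2 + p - q → q^2 - 2p + 1
  leading term q^2: no divisor's leading term divides it; move q^2 to the remainder.
  leading term p: no divisor's leading term divides it; move -2p to the remainder.
  leading term 1: no divisor's leading term divides it; move 1 to the remainder.
  remainder 2q^3 + q^2 - 2p + 1 ≠ 0; add g_4 = 2q^3 + q^2 - 2p + 1 to the basis.

The other S-polynomials (S(f_2,g_3), S(f_1,g_4), S(f_2,g_4), S(g_3,g_4)) all reduce to 0 modulo the current basis, so we have a Gröbner basis.
Inter-reduce: drop elements whose leading term is divisible by another's, tail-reduce, and make monic.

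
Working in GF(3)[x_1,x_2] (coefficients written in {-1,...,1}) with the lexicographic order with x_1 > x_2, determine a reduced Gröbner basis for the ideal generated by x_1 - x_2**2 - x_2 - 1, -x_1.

This is the nonlinear analogue of row-reducing a linear system.

f_1 = x_1 - x_2**2 - x_2 - 1, LT = x_1.
f_2 = -x_1, LT = x_1.

S(f_1,f_2): lcm = x_1. S = -x_2**2 - x_2 - 1.
  leading term x_2**2: no divisor's leading term divides it; move -x_2**2 to the remainder.
  leading term x_2: no divisor's leading term divides it; move -x_2 to the remainder.
  leading term 1: no divisor's leading term divides it; move -1 to the remainder.
  remainder -x_2**2 - x_2 - 1 ≠ 0; add g_3 = -x_2**2 - x_2 - 1 to the basis.

The other S-polynomials (S(f_1,g_3), S(f_2,g_3)) all reduce to 0 modulo the current basis, so we have a Gröbner basis.
Inter-reduce: drop elements whose leading term is divisible by another's, tail-reduce, and make monic.

G = {x_1, x_2**2 + x_2 + 1}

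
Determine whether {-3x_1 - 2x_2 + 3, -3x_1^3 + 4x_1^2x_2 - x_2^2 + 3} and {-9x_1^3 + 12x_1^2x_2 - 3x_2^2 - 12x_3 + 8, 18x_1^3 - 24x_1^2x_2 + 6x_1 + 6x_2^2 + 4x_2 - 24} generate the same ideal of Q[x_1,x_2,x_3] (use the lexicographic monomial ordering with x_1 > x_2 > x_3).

No, the ideals differ.

Equality of ideals is decidable: compute both reduced Gröbner bases (unique for the ordering) and check whether they agree.
Buchberger on the first generating set:
f_1 = -3x_1 - 2x_2 + 3, LT = x_1.
f_2 = -3x_1^3 + 4x_1^2x_2 - x_2^2 + 3, LT = x_1^3.

S(f_1,f_2): lcm = x_1^3. S = 2x_1^2x_2 - x_1^2 - 1/3x_2^2 + 1.
  reduce S modulo (f_1, f_2):
  remainder 8/9x_2^3 - 31/9x_2^2 + 10/3x_2 ≠ 0; add g_3 = 8/9x_2^3 - 31/9x_2^2 + 10/3x_2 to the basis.

The other S-polynomials (S(f_1,g_3), S(f_2,g_3)) all reduce to 0 modulo the current basis, so we have a Gröbner basis.
Inter-reduce: drop elements whose leading term is divisible by another's, tail-reduce, and make monic.
Reduced Gröbner basis: {x_1 + 2/3x_2 - 1, x_2^3 - 31/8x_2^2 + 15/4x_2}.

Buchberger on the second generating set:
h_1 = -9x_1^3 + 12x_1^2x_2 - 3x_2^2 - 12x_3 + 8, LT = x_1^3.
h_2 = 18x_1^3 - 24x_1^2x_2 + 6x_1 + 6x_2^2 + 4x_2 - 24, LT = x_1^3.

S(h_1,h_2): lcm = x_1^3. S = -1/3x_1 - 2/9x_2 + 4/3x_3 + 4/9.
  reduce S modulo (h_1, h_2):
  remainder -1/3x_1 - 2/9x_2 + 4/3x_3 + 4/9 ≠ 0; add k_3 = -1/3x_1 - 2/9x_2 + 4/3x_3 + 4/9 to the basis.

S(h_1,k_3): lcm = x_1^3. S = -2x_1^2x_2 + 4x_1^2x_3 + 4/3x_1^2 + 1/3x_2^2 + 4/3x_3 - 8/9.
  reduce S modulo (h_1, h_2, k_3):
  remainder -8/9x_2^3 + 112/9x_2^2x_3 + 121/27x_2^2 - 160/3x_2x_3^2 - 320/9x_2x_3 - 160/27x_2 + 64x_3^3 + 64x_3^2 + 68/3x_3 + 40/27 ≠ 0; add k_4 = -8/9x_2^3 + 112/9x_2^2x_3 + 121/27x_2^2 - 160/3x_2x_3^2 - 320/9x_2x_3 - 160/27x_2 + 64x_3^3 + 64x_3^2 + 68/3x_3 + 40/27 to the basis.

The other S-polynomials (S(h_2,k_3), S(h_1,k_4), S(h_2,k_4), S(k_3,k_4)) all reduce to 0 modulo the current basis, so we have a Gröbner basis.
Inter-reduce: drop elements whose leading term is divisible by another's, tail-reduce, and make monic.
Reduced Gröbner basis: {x_1 + 2/3x_2 - 4x_3 - 4/3, x_2^3 - 14x_2^2x_3 - 121/24x_2^2 + 60x_2x_3^2 + 40x_2x_3 + 20/3x_2 - 72x_3^3 - 72x_3^2 - 51/2x_3 - 5/3}.

These differ, so the ideals are not equal.
The same test decides containment: I ⊆ J iff every generator of I reduces to 0 modulo a Gröbner basis of J.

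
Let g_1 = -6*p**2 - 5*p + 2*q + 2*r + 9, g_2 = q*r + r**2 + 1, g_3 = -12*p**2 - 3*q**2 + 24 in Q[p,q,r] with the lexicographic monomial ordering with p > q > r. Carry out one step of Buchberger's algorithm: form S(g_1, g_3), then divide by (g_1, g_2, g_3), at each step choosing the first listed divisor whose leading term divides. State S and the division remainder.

lcm(LM(g_1), LM(g_3)) = p**2.
S = (lcm/LT(g_1))·g_1 − (lcm/LT(g_3))·g_3 = 5/6*p - 1/4*q**2 - 1/3*q - 1/3*r + 1/2.
Reduce S modulo (g_1, g_2, g_3) in that order:
  leading term p: no divisor's leading term divides it; move 5/6*p to the remainder.
  leading term q**2: no divisor's leading term divides it; move -1/4*q**2 to the remainder.
  leading term q: no divisor's leading term divides it; move -1/3*q to the remainder.
  leading term r: no divisor's leading term divides it; move -1/3*r to the remainder.
  leading term 1: no divisor's leading term divides it; move 1/2 to the remainder.
The remainder 5/6*p - 1/4*q**2 - 1/3*q - 1/3*r + 1/2 is nonzero, so it would be added as the next basis element.

S(g_1, g_3) = 5/6*p - 1/4*q**2 - 1/3*q - 1/3*r + 1/2; remainder on division = 5/6*p - 1/4*q**2 - 1/3*q - 1/3*r + 1/2.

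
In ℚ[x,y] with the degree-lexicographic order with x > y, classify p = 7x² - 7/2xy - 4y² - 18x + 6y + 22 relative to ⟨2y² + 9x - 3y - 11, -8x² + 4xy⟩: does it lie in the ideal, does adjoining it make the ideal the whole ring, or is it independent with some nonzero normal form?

First compute the reduced Gröbner basis of I by Buchberger's algorithm.
f_1 = 2y² + 9x - 3y - 11, LT = y².
f_2 = -8x² + 4xy, LT = x².

S(f_1,f_2): leading monomials are coprime, so the S-polynomial reduces to 0 (Buchberger's first criterion).
Every S-polynomial of the final basis reduces to 0, so we have a Gröbner basis.
Inter-reduce: drop elements whose leading term is divisible by another's, tail-reduce, and make monic.
Reduced Gröbner basis: {x² - ½xy, y² + 9/2x - 3/2y - 11/2}.
Label its elements g_1 = x² - ½xy, g_2 = y² + 9/2x - 3/2y - 11/2.

Reduce p = 7x² - 7/2xy - 4y² - 18x + 6y + 22 modulo G:
  leading term x²: subtract (7)·g_1 from 7x² - 7/2xy - 4y² - 18x + 6y + 22 → -4y² - 18x + 6y + 22
  leading term y²: subtract (-4)·g_2 from -4y² - 18x + 6y + 22 → 0
  normal form = 0.
Since the normal form is 0, p ∈ I.

7x² - 7/2xy - 4y² - 18x + 6y + 22 lies in I (it reduces to 0).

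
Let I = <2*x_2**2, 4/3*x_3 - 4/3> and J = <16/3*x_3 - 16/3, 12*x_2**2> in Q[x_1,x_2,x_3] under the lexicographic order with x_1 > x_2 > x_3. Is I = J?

Two ideals are equal iff their reduced Gröbner bases coincide (the reduced basis is unique for a fixed ordering).
Buchberger on the first generating set:
f_1 = 2*x_2**2, LT = x_2**2.
f_2 = 4/3*x_3 - 4/3, LT = x_3.

S(f_1,f_2): leading monomials are coprime, so the S-polynomial reduces to 0 (Buchberger's first criterion).
Every S-polynomial of the final basis reduces to 0, so we have a Gröbner basis.
Inter-reduce: drop elements whose leading term is divisible by another's, tail-reduce, and make monic.
Reduced Gröbner basis: {x_2**2, x_3 - 1}.

Buchberger on the second generating set:
h_1 = 16/3*x_3 - 16/3, LT = x_3.
h_2 = 12*x_2**2, LT = x_2**2.

S(h_1,h_2): leading monomials are coprime, so the S-polynomial reduces to 0 (Buchberger's first criterion).
Every S-polynomial of the final basis reduces to 0, so we have a Gröbner basis.
Inter-reduce: drop elements whose leading term is divisible by another's, tail-reduce, and make monic.
Reduced Gröbner basis: {x_2**2, x_3 - 1}.

The two bases agree; hence the ideals are identical.
The choice of monomial ordering does not affect the verdict — as long as both bases are computed under the same ordering, their equality decides ideal equality.

Yes, the ideals are equal.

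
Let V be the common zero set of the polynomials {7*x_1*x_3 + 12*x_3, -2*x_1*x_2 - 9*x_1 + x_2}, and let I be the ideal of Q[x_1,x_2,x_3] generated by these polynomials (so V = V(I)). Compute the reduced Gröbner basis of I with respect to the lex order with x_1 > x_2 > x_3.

This is the nonlinear analogue of row-reducing a linear system.

f_1 = 7*x_1*x_3 + 12*x_3, LT = x_1*x_3.
f_2 = -2*x_1*x_2 - 9*x_1 + x_2, LT = x_1*x_2.

S(f_1,f_2): lcm = x_1*x_2*x_3. S = -9/2*x_1*x_3 + 31/14*x_2*x_3.
  leading term x_1*x_3: subtract (-9/14)·f_1 from -9/2*x_1*x_3 + 31/14*x_2*x_3 → 31/14*x_2*x_3 + 54/7*x_3
  leading term x_2*x_3: no divisor's leading term divides it; move 31/14*x_2*x_3 to the remainder.
  leading term x_3: no divisor's leading term divides it; move 54/7*x_3 to the remainder.
  remainder 31/14*x_2*x_3 + 54/7*x_3 ≠ 0; add g_3 = 31/14*x_2*x_3 + 54/7*x_3 to the basis.

S(f_1,g_3): lcm = x_1*x_2*x_3. S = -108/31*x_1*x_3 + 12/7*x_2*x_3.
  leading term x_1*x_3: subtract (-108/217)·f_1 from -108/31*x_1*x_3 + 12/7*x_2*x_3 → 12/7*x_2*x_3 + 1296/217*x_3
  leading term x_2*x_3: subtract (24/31)·g_3 from 12/7*x_2*x_3 + 1296/217*x_3 → 0
  remainder 0.

S(f_2,g_3): lcm = x_1*x_2*x_3. S = 63/62*x_1*x_3 - 1/2*x_2*x_3.
  leading term x_1*x_3: subtract (9/62)·f_1 from 63/62*x_1*x_3 - 1/2*x_2*x_3 → -1/2*x_2*x_3 - 54/31*x_3
  leading term x_2*x_3: subtract (-7/31)·g_3 from -1/2*x_2*x_3 - 54/31*x_3 → 0
  remainder 0.

Every S-polynomial of the final basis reduces to 0, so we have a Gröbner basis.

G = {x_1*x_2 + 9/2*x_1 - 1/2*x_2, x_1*x_3 + 12/7*x_3, x_2*x_3 + 108/31*x_3}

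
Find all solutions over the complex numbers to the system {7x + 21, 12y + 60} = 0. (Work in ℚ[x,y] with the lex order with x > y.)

Compute a lex Gröbner basis by Buchberger's algorithm.
f_1 = 7x + 21, LT = x.
f_2 = 12y + 60, LT = y.

The S-polynomials (S(f_1,f_2)) all reduce to 0 modulo the current basis, so we have a Gröbner basis.
Inter-reduce: drop elements whose leading term is divisible by another's, tail-reduce, and make monic.
Reduced Gröbner basis: {x + 3, y + 5}.

Elimination: the polynomial y + 5 lies in the elimination ideal for y, so y ∈ {-5}. For each such y, the remaining basis elements (now univariate) give the rest of the solution.
  y = -5: the earlier basis element becomes x + 3 = 0, giving x = -3 — point (-3, -5).

{(-3, -5)}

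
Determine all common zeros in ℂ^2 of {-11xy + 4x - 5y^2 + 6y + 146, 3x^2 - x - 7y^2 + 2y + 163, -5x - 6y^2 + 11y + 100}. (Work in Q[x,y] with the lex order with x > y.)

Compute a lex Gröbner basis by Buchberger's algorithm.
f_1 = -11xy + 4x - 5y^2 + 6y + 146, LT = xy.
f_2 = 3x^2 - x - 7y^2 + 2y + 163, LT = x^2.
f_3 = -5x - 6y^2 + 11y + 100, LT = x.

S(f_1,f_2): lcm = x^2y. S = -4/11x^2 + 5/11xy^2 - 7/33xy - 146/11x + 7/3y^3 - 2/3y^2 - 163/3y.
  leading term x^2: subtract (-4/33)·f_2 from -4/11x^2 + 5/11xy^2 - 7/33xy - 146/11x + 7/3y^3 - 2/3y^2 - 163/3y → 5/11xy^2 - 7/33xy - 442/33x + 7/3y^3 - 50/33y^2 - 595/11y + 652/33
  leading term xy^2: subtract (-5/121y)·f_1 from 5/11xy^2 - 7/33xy - 442/33x + 7/3y^3 - 50/33y^2 - 595/11y + 652/33 → -17/363xy - 442/33x + 772/363y^3 - 460/363y^2 - 5815/121y + 652/33
  leading term xy: subtract (17/3993)·f_1 from -17/363xy - 442/33x + 772/363y^3 - 460/363y^2 - 5815/121y + 652/33 → -17850/1331x + 772/363y^3 - 4975/3993y^2 - 63999/1331y + 25470/1331
  leading term x: subtract (3570/1331)·f_3 from -17850/1331x + 772/363y^3 - 4975/3993y^2 - 63999/1331y + 25470/1331 → 772/363y^3 + 59285/3993y^2 - 103269/1331y - 331530/1331
  leading term y^3: no divisor's leading term divides it; move 772/363y^3 to the remainder.
  leading term y^2: no divisor's leading term divides it; move 59285/3993y^2 to the remainder.
  leading term y: no divisor's leading term divides it; move -103269/1331y to the remainder.
  leading term 1: no divisor's leading term divides it; move -331530/1331 to the remainder.
  remainder 772/363y^3 + 59285/3993y^2 - 103269/1331y - 331530/1331 ≠ 0; add h_4 = 772/363y^3 + 59285/3993y^2 - 103269/1331y - 331530/1331 to the basis.

S(f_1,f_3): lcm = xy. S = -4/11x - 6/5y^3 + 146/55y^2 + 214/11y - 146/11.
  leading term x: subtract (4/55)·f_3 from -4/11x - 6/5y^3 + 146/55y^2 + 214/11y - 146/11 → -6/5y^3 + 34/11y^2 + 1026/55y - 226/11
  leading term y^3: subtract (-1089/1930)·h_4 from -6/5y^3 + 34/11y^2 + 1026/55y - 226/11 → 48695/4246y^2 - 106677/4246y - 341995/2123
  leading term y^2: no divisor's leading term divides it; move 48695/4246y^2 to the remainder.
  leading term y: no divisor's leading term divides it; move -106677/4246y to the remainder.
  leading term 1: no divisor's leading term divides it; move -341995/2123 to the remainder.
  remainder 48695/4246y^2 - 106677/4246y - 341995/2123 ≠ 0; add h_5 = 48695/4246y^2 - 106677/4246y - 341995/2123 to the basis.

S(f_2,f_3): lcm = x^2. S = -6/5xy^2 + 11/5xy + 59/3x - 7/3y^2 + 2/3y + 163/3.
  leading term xy^2: subtract (6/55y)·f_1 from -6/5xy^2 + 11/5xy + 59/3x - 7/3y^2 + 2/3y + 163/3 → 97/55xy + 59/3x + 6/11y^3 - 493/165y^2 - 2518/165y + 163/3
  leading term xy: subtract (-97/605)·f_1 from 97/55xy + 59/3x + 6/11y^3 - 493/165y^2 - 2518/165y + 163/3 → 36859/1815x + 6/11y^3 - 6878/1815y^2 - 25952/1815y + 141101/1815
  leading term x: subtract (-36859/9075)·f_3 from 36859/1815x + 6/11y^3 - 6878/1815y^2 - 25952/1815y + 141101/1815 → 6/11y^3 - 255544/9075y^2 + 275689/9075y + 878281/1815
  leading term y^3: subtract (99/386)·h_4 from 6/11y^3 - 255544/9075y^2 + 275689/9075y + 878281/1815 → -10179919/318450y^2 + 16011139/318450y + 17444228/31845
  leading term y^2: subtract (-10179919/3652125)·h_5 from -10179919/318450y^2 + 16011139/318450y + 17444228/31845 → -72138673/3652125y + 72138673/730425
  leading term y: no divisor's leading term divides it; move -72138673/3652125y to the remainder.
  leading term 1: no divisor's leading term divides it; move 72138673/730425 to the remainder.
  remainder -72138673/3652125y + 72138673/730425 ≠ 0; add h_6 = -72138673/3652125y + 72138673/730425 to the basis.

The other S-polynomials (S(f_1,h_4), S(f_2,h_4), S(f_3,h_4), S(f_1,h_5), S(f_2,h_5), S(f_3,h_5), S(h_4,h_5), S(f_1,h_6), S(f_2,h_6), S(f_3,h_6), S(h_4,h_6), S(h_5,h_6)) all reduce to 0 modulo the current basis, so we have a Gröbner basis.
Inter-reduce: drop elements whose leading term is divisible by another's, tail-reduce, and make monic.
Reduced Gröbner basis: {x - 1, y - 5}.

Since the basis is lex-ordered, y - 5 is univariate in y. Its roots are {5}. Back-substituting each root into the other basis elements fixes the other coordinates.
  y = 5: the earlier basis element becomes x - 1 = 0, giving x = 1 — point (1, 5).

{(1, 5)}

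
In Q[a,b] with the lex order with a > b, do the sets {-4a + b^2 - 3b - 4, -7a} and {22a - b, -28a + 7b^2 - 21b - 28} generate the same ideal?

For a fixed monomial order, each ideal has a unique reduced Gröbner basis; comparing bases decides equality.
Buchberger on the first generating set:
f_1 = -4a + b^2 - 3b - 4, LT = a.
f_2 = -7a, LT = a.

S(f_1,f_2): lcm = a. S = -1/4b^2 + 3/4b + 1.
  leading term b^2: no divisor's leading term divides it; move -1/4b^2 to the remainder.
  leading term b: no divisor's leading term divides it; move 3/4b to the remainder.
  leading term 1: no divisor's leading term divides it; move 1 to the remainder.
  remainder -1/4b^2 + 3/4b + 1 ≠ 0; add g_3 = -1/4b^2 + 3/4b + 1 to the basis.

The other S-polynomials (S(f_1,g_3), S(f_2,g_3)) all reduce to 0 modulo the current basis, so we have a Gröbner basis.
Inter-reduce: drop elements whose leading term is divisible by another's, tail-reduce, and make monic.
Reduced Gröbner basis: {a, b^2 - 3b - 4}.

Buchberger on the second generating set:
h_1 = 22a - b, LT = a.
h_2 = -28a + 7b^2 - 21b - 28, LT = a.

S(h_1,h_2): lcm = a. S = 1/4b^2 - 35/44b - 1.
  leading term b^2: no divisor's leading term divides it; move 1/4b^2 to the remainder.
  leading term b: no divisor's leading term divides it; move -35/44b to the remainder.
  leading term 1: no divisor's leading term divides it; move -1 to the remainder.
  remainder 1/4b^2 - 35/44b - 1 ≠ 0; add k_3 = 1/4b^2 - 35/44b - 1 to the basis.

The other S-polynomials (S(h_1,k_3), S(h_2,k_3)) all reduce to 0 modulo the current basis, so we have a Gröbner basis.
Inter-reduce: drop elements whose leading term is divisible by another's, tail-reduce, and make monic.
Reduced Gröbner basis: {a - 1/22b, b^2 - 35/11b - 4}.

These differ, so the ideals are not equal.

No, the ideals differ.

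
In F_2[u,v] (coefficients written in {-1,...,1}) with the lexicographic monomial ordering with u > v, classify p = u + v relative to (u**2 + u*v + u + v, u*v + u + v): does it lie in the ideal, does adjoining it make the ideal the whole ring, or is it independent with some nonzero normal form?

First compute the reduced Gröbner basis of I by Buchberger's algorithm.
f_1 = u**2 + u*v + u + v, LT = u**2.
f_2 = u*v + u + v, LT = u*v.

S(f_1,f_2): lcm = u**2*v. S = u**2 + u*v**2 + v**2.
  leading term u**2: subtract (1)·f_1 from u**2 + u*v**2 + v**2 → u*v**2 + u*v + u + v**2 + v
  leading term u*v**2: subtract (v)·f_2 from u*v**2 + u*v + u + v**2 + v → u + v
  leading term u: no divisor's leading term divides it; move u to the remainder.
  leading term v: no divisor's leading term divides it; move v to the remainder.
  remainder u + v ≠ 0; add h_3 = u + v to the basis.

S(f_1,h_3): lcm = u**2. S = u + v.
  leading term u: subtract (1)·h_3 from u + v → 0
  remainder 0.

S(f_2,h_3): lcm = u*v. S = u + v**2 + v.
  leading term u: subtract (1)·h_3 from u + v**2 + v → v**2
  leading term v**2: no divisor's leading term divides it; move v**2 to the remainder.
  remainder v**2 ≠ 0; add h_4 = v**2 to the basis.

S(f_1,h_4): leading monomials are coprime, so the S-polynomial reduces to 0 (Buchberger's first criterion).
S(f_2,h_4): lcm = u*v**2. S = u*v + v**2.
  leading term u*v: subtract (1)·f_2 from u*v + v**2 → u + v**2 + v
  leading term u: subtract (1)·h_3 from u + v**2 + v → v**2
  leading term v**2: subtract (1)·h_4 from v**2 → 0
  remainder 0.

S(h_3,h_4): leading monomials are coprime, so the S-polynomial reduces to 0 (Buchberger's first criterion).
Every S-polynomial of the final basis reduces to 0, so we have a Gröbner basis.
Inter-reduce: drop elements whose leading term is divisible by another's, tail-reduce, and make monic.
Reduced Gröbner basis: {u + v, v**2}.
Label its elements g_1 = u + v, g_2 = v**2.

Reduce p = u + v modulo G:
  leading term u: subtract (1)·g_1 from u + v → 0
  normal form = 0.
Since the normal form is 0, p ∈ I.

u + v lies in I (it reduces to 0).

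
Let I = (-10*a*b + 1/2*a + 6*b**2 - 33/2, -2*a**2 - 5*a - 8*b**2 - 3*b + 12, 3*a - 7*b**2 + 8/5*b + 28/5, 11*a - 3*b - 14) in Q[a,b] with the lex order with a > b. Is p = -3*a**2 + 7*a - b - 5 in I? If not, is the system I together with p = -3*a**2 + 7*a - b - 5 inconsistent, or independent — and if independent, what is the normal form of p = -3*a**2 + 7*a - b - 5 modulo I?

-3*a**2 + 7*a - b - 5 lies in I (it reduces to 0).

First compute the reduced Gröbner basis of I by Buchberger's algorithm.
f_1 = -10*a*b + 1/2*a + 6*b**2 - 33/2, LT = a*b.
f_2 = -2*a**2 - 5*a - 8*b**2 - 3*b + 12, LT = a**2.
f_3 = 3*a - 7*b**2 + 8/5*b + 28/5, LT = a.
f_4 = 11*a - 3*b - 14, LT = a.

S(f_1,f_2): lcm = a**2*b. S = -1/20*a**2 - 3/5*a*b**2 - 5/2*a*b + 33/20*a - 4*b**3 - 3/2*b**2 + 6*b.
  leading term a**2: subtract (1/40)·f_2 from -1/20*a**2 - 3/5*a*b**2 - 5/2*a*b + 33/20*a - 4*b**3 - 3/2*b**2 + 6*b → -3/5*a*b**2 - 5/2*a*b + 71/40*a - 4*b**3 - 13/10*b**2 + 243/40*b - 3/10
  leading term a*b**2: subtract (3/50*b)·f_1 from -3/5*a*b**2 - 5/2*a*b + 71/40*a - 4*b**3 - 13/10*b**2 + 243/40*b - 3/10 → -253/100*a*b + 71/40*a - 109/25*b**3 - 13/10*b**2 + 1413/200*b - 3/10
  leading term a*b: subtract (253/1000)·f_1 from -253/100*a*b + 71/40*a - 109/25*b**3 - 13/10*b**2 + 1413/200*b - 3/10 → 3297/2000*a - 109/25*b**3 - 1409/500*b**2 + 1413/200*b + 7749/2000
  leading term a: subtract (1099/2000)·f_3 from 3297/2000*a - 109/25*b**3 - 1409/500*b**2 + 1413/200*b + 7749/2000 → -109/25*b**3 + 2057/2000*b**2 + 30929/5000*b + 7973/10000
  leading term b**3: no divisor's leading term divides it; move -109/25*b**3 to the remainder.
  leading term b**2: no divisor's leading term divides it; move 2057/2000*b**2 to the remainder.
  leading term b: no divisor's leading term divides it; move 30929/5000*b to the remainder.
  leading term 1: no divisor's leading term divides it; move 7973/10000 to the remainder.
  remainder -109/25*b**3 + 2057/2000*b**2 + 30929/5000*b + 7973/10000 ≠ 0; add h_5 = -109/25*b**3 + 2057/2000*b**2 + 30929/5000*b + 7973/10000 to the basis.

S(f_1,f_3): lcm = a*b. S = -1/20*a + 7/3*b**3 - 17/15*b**2 - 28/15*b + 33/20.
  leading term a: subtract (-1/60)·f_3 from -1/20*a + 7/3*b**3 - 17/15*b**2 - 28/15*b + 33/20 → 7/3*b**3 - 5/4*b**2 - 46/25*b + 523/300
  leading term b**3: subtract (-175/327)·h_5 from 7/3*b**3 - 5/4*b**2 - 46/25*b + 523/300 → -18301/26160*b**2 + 96167/65400*b + 94613/43600
  leading term b**2: no divisor's leading term divides it; move -18301/26160*b**2 to the remainder.
  leading term b: no divisor's leading term divides it; move 96167/65400*b to the remainder.
  leading term 1: no divisor's leading term divides it; move 94613/43600 to the remainder.
  remainder -18301/26160*b**2 + 96167/65400*b + 94613/43600 ≠ 0; add h_6 = -18301/26160*b**2 + 96167/65400*b + 94613/43600 to the basis.

S(f_1,f_4): lcm = a*b. S = -1/20*a - 18/55*b**2 + 14/11*b + 33/20.
  leading term a: subtract (-1/60)·f_3 from -1/20*a - 18/55*b**2 + 14/11*b + 33/20 → -293/660*b**2 + 1072/825*b + 523/300
  leading term b**2: subtract (127748/201311)·h_6 from -293/660*b**2 + 1072/825*b + 523/300 → 11060413/30196650*b + 11060413/30196650
  leading term b: no divisor's leading term divides it; move 11060413/30196650*b to the remainder.
  leading term 1: no divisor's leading term divides it; move 11060413/30196650 to the remainder.
  remainder 11060413/30196650*b + 11060413/30196650 ≠ 0; add h_7 = 11060413/30196650*b + 11060413/30196650 to the basis.

The other S-polynomials (S(f_2,f_3), S(f_2,f_4), S(f_3,f_4), S(f_1,h_5), S(f_2,h_5), S(f_3,h_5), S(f_4,h_5), S(f_1,h_6), S(f_2,h_6), S(f_3,h_6), S(f_4,h_6), S(h_5,h_6), S(f_1,h_7), S(f_2,h_7), S(f_3,h_7), S(f_4,h_7), S(h_5,h_7), S(h_6,h_7)) all reduce to 0 modulo the current basis, so we have a Gröbner basis.
Inter-reduce: drop elements whose leading term is divisible by another's, tail-reduce, and make monic.
Reduced Gröbner basis: {a - 1, b + 1}.
Label its elements g_1 = a - 1, g_2 = b + 1.

Reduce p = -3*a**2 + 7*a - b - 5 modulo G:
  leading term a**2: subtract (-3*a)·g_1 from -3*a**2 + 7*a - b - 5 → 4*a - b - 5
  leading term a: subtract (4)·g_1 from 4*a - b - 5 → -b - 1
  leading term b: subtract (-1)·g_2 from -b - 1 → 0
  normal form = 0.
Since the normal form is 0, p ∈ I.

Ideal membership is decidable via reduction modulo a Gröbner basis.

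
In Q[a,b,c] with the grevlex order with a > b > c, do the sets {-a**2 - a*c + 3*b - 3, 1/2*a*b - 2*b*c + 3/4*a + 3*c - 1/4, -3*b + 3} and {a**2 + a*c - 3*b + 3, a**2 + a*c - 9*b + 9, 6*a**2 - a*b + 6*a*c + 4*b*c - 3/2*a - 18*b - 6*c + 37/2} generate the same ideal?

Yes, the ideals are equal.

For a fixed monomial order, each ideal has a unique reduced Gröbner basis; comparing bases decides equality.
Buchberger on the first generating set:
f_1 = -a**2 - a*c + 3*b - 3, LT = a**2.
f_2 = 1/2*a*b - 2*b*c + 3/4*a + 3*c - 1/4, LT = a*b.
f_3 = -3*b + 3, LT = b.

S(f_1,f_2): lcm = a**2*b. S = 5*a*b*c - 3/2*a**2 - 3*b**2 - 6*a*c + 1/2*a + 3*b.
  leading term a*b*c: subtract (10*c)·f_2 from 5*a*b*c - 3/2*a**2 - 3*b**2 - 6*a*c + 1/2*a + 3*b → 20*b*c**2 - 3/2*a**2 - 3*b**2 - 27/2*a*c - 30*c**2 + 1/2*a + 3*b + 5/2*c
  leading term b*c**2: subtract (-20/3*c**2)·f_3 from 20*b*c**2 - 3/2*a**2 - 3*b**2 - 27/2*a*c - 30*c**2 + 1/2*a + 3*b + 5/2*c → -3/2*a**2 - 3*b**2 - 27/2*a*c - 10*c**2 + 1/2*a + 3*b + 5/2*c
  leading term a**2: subtract (3/2)·f_1 from -3/2*a**2 - 3*b**2 - 27/2*a*c - 10*c**2 + 1/2*a + 3*b + 5/2*c → -3*b**2 - 12*a*c - 10*c**2 + 1/2*a - 3/2*b + 5/2*c + 9/2
  leading term b**2: subtract (b)·f_3 from -3*b**2 - 12*a*c - 10*c**2 + 1/2*a - 3/2*b + 5/2*c + 9/2 → -12*a*c - 10*c**2 + 1/2*a - 9/2*b + 5/2*c + 9/2
  leading term a*c: no divisor's leading term divides it; move -12*a*c to the remainder.
  leading term c**2: no divisor's leading term divides it; move -10*c**2 to the remainder.
  leading term a: no divisor's leading term divides it; move 1/2*a to the remainder.
  leading term b: subtract (3/2)·f_3 from -9/2*b + 5/2*c + 9/2 → 5/2*c
  leading term c: no divisor's leading term divides it; move 5/2*c to the remainder.
  remainder -12*a*c - 10*c**2 + 1/2*a + 5/2*c ≠ 0; add g_4 = -12*a*c - 10*c**2 + 1/2*a + 5/2*c to the basis.

S(f_2,f_3): lcm = a*b. S = -4*b*c + 5/2*a + 6*c - 1/2.
  leading term b*c: subtract (4/3*c)·f_3 from -4*b*c + 5/2*a + 6*c - 1/2 → 5/2*a + 2*c - 1/2
  leading term a: no divisor's leading term divides it; move 5/2*a to the remainder.
  leading term c: no divisor's leading term divides it; move 2*c to the remainder.
  leading term 1: no divisor's leading term divides it; move -1/2 to the remainder.
  remainder 5/2*a + 2*c - 1/2 ≠ 0; add g_5 = 5/2*a + 2*c - 1/2 to the basis.

S(f_1,g_4): lcm = a**2*c. S = 1/6*a*c**2 + 1/24*a**2 + 5/24*a*c - 3*b*c + 3*c.
  leading term a*c**2: subtract (-1/72*c)·g_4 from 1/6*a*c**2 + 1/24*a**2 + 5/24*a*c - 3*b*c + 3*c → -5/36*c**3 + 1/24*a**2 + 31/144*a*c - 3*b*c + 5/144*c**2 + 3*c
  leading term c**3: no divisor's leading term divides it; move -5/36*c**3 to the remainder.
  leading term a**2: subtract (-1/24)·f_1 from 1/24*a**2 + 31/144*a*c - 3*b*c + 5/144*c**2 + 3*c → 25/144*a*c - 3*b*c + 5/144*c**2 + 1/8*b + 3*c - 1/8
  leading term a*c: subtract (-25/1728)·g_4 from 25/144*a*c - 3*b*c + 5/144*c**2 + 1/8*b + 3*c - 1/8 → -3*b*c - 95/864*c**2 + 25/3456*a + 1/8*b + 10493/3456*c - 1/8
  leading term b*c: subtract (c)·f_3 from -3*b*c - 95/864*c**2 + 25/3456*a + 1/8*b + 10493/3456*c - 1/8 → -95/864*c**2 + 25/3456*a + 1/8*b + 125/3456*c - 1/8
  leading term c**2: no divisor's leading term divides it; move -95/864*c**2 to the remainder.
  leading term a: subtract (5/1728)·g_5 from 25/3456*a + 1/8*b + 125/3456*c - 1/8 → 1/8*b + 35/1152*c - 427/3456
  leading term b: subtract (-1/24)·f_3 from 1/8*b + 35/1152*c - 427/3456 → 35/1152*c + 5/3456
  leading term c: no divisor's leading term divides it; move 35/1152*c to the remainder.
  leading term 1: no divisor's leading term divides it; move 5/3456 to the remainder.
  remainder -5/36*c**3 - 95/864*c**2 + 35/1152*c + 5/3456 ≠ 0; add g_6 = -5/36*c**3 - 95/864*c**2 + 35/1152*c + 5/3456 to the basis.

S(f_2,g_4): lcm = a*b*c. S = -29/6*b*c**2 + 1/24*a*b + 3/2*a*c + 5/24*b*c + 6*c**2 - 1/2*c.
  leading term b*c**2: subtract (29/18*c**2)·f_3 from -29/6*b*c**2 + 1/24*a*b + 3/2*a*c + 5/24*b*c + 6*c**2 - 1/2*c → 1/24*a*b + 3/2*a*c + 5/24*b*c + 7/6*c**2 - 1/2*c
  leading term a*b: subtract (1/12)·f_2 from 1/24*a*b + 3/2*a*c + 5/24*b*c + 7/6*c**2 - 1/2*c → 3/2*a*c + 3/8*b*c + 7/6*c**2 - 1/16*a - 3/4*c + 1/48
  leading term a*c: subtract (-1/8)·g_4 from 3/2*a*c + 3/8*b*c + 7/6*c**2 - 1/16*a - 3/4*c + 1/48 → 3/8*b*c - 1/12*c**2 - 7/16*c + 1/48
  leading term b*c: subtract (-1/8*c)·f_3 from 3/8*b*c - 1/12*c**2 - 7/16*c + 1/48 → -1/12*c**2 - 1/16*c + 1/48
  leading term c**2: no divisor's leading term divides it; move -1/12*c**2 to the remainder.
  leading term c: no divisor's leading term divides it; move -1/16*c to the remainder.
  leading term 1: no divisor's leading term divides it; move 1/48 to the remainder.
  remainder -1/12*c**2 - 1/16*c + 1/48 ≠ 0; add g_7 = -1/12*c**2 - 1/16*c + 1/48 to the basis.

The other S-polynomials (S(f_1,f_3), S(f_3,g_4), S(f_1,g_5), S(f_2,g_5), S(f_3,g_5), S(g_4,g_5), S(f_1,g_6), S(f_2,g_6), S(f_3,g_6), S(g_4,g_6), S(g_5,g_6), S(f_1,g_7), S(f_2,g_7), S(f_3,g_7), S(g_4,g_7), S(g_5,g_7), S(g_6,g_7)) all reduce to 0 modulo the current basis, so we have a Gröbner basis.
Inter-reduce: drop elements whose leading term is divisible by another's, tail-reduce, and make monic.
Reduced Gröbner basis: {c**2 + 3/4*c - 1/4, a + 4/5*c - 1/5, b - 1}.

Buchberger on the second generating set:
h_1 = a**2 + a*c - 3*b + 3, LT = a**2.
h_2 = a**2 + a*c - 9*b + 9, LT = a**2.
h_3 = 6*a**2 - a*b + 6*a*c + 4*b*c - 3/2*a - 18*b - 6*c + 37/2, LT = a**2.

S(h_1,h_2): lcm = a**2. S = 6*b - 6.
  leading term b: no divisor's leading term divides it; move 6*b to the remainder.
  leading term 1: no divisor's leading term divides it; move -6 to the remainder.
  remainder 6*b - 6 ≠ 0; add k_4 = 6*b - 6 to the basis.

S(h_1,h_3): lcm = a**2. S = 1/6*a*b - 2/3*b*c + 1/4*a + c - 1/12.
  leading term a*b: subtract (1/36*a)·k_4 from 1/6*a*b - 2/3*b*c + 1/4*a + c - 1/12 → -2/3*b*c + 5/12*a + c - 1/12
  leading term b*c: subtract (-1/9*c)·k_4 from -2/3*b*c + 5/12*a + c - 1/12 → 5/12*a + 1/3*c - 1/12
  leading term a: no divisor's leading term divides it; move 5/12*a to the remainder.
  leading term c: no divisor's leading term divides it; move 1/3*c to the remainder.
  leading term 1: no divisor's leading term divides it; move -1/12 to the remainder.
  remainder 5/12*a + 1/3*c - 1/12 ≠ 0; add k_5 = 5/12*a + 1/3*c - 1/12 to the basis.

S(h_1,k_5): lcm = a**2. S = 1/5*a*c + 1/5*a - 3*b + 3.
  leading term a*c: subtract (12/25*c)·k_5 from 1/5*a*c + 1/5*a - 3*b + 3 → -4/25*c**2 + 1/5*a - 3*b + 1/25*c + 3
  leading term c**2: no divisor's leading term divides it; move -4/25*c**2 to the remainder.
  leading term a: subtract (12/25)·k_5 from 1/5*a - 3*b + 1/25*c + 3 → -3*b - 3/25*c + 76/25
  leading term b: subtract (-1/2)·k_4 from -3*b - 3/25*c + 76/25 → -3/25*c + 1/25
  leading term c: no divisor's leading term divides it; move -3/25*c to the remainder.
  leading term 1: no divisor's leading term divides it; move 1/25 to the remainder.
  remainder -4/25*c**2 - 3/25*c + 1/25 ≠ 0; add k_6 = -4/25*c**2 - 3/25*c + 1/25 to the basis.

The other S-polynomials (S(h_2,h_3), S(h_1,k_4), S(h_2,k_4), S(h_3,k_4), S(h_2,k_5), S(h_3,k_5), S(k_4,k_5), S(h_1,k_6), S(h_2,k_6), S(h_3,k_6), S(k_4,k_6), S(k_5,k_6)) all reduce to 0 modulo the current basis, so we have a Gröbner basis.
Inter-reduce: drop elements whose leading term is divisible by another's, tail-reduce, and make monic.
Reduced Gröbner basis: {c**2 + 3/4*c - 1/4, a + 4/5*c - 1/5, b - 1}.

Same reduced basis, so the two generating sets span the same ideal.
The choice of monomial ordering does not affect the verdict — as long as both bases are computed under the same ordering, their equality decides ideal equality.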